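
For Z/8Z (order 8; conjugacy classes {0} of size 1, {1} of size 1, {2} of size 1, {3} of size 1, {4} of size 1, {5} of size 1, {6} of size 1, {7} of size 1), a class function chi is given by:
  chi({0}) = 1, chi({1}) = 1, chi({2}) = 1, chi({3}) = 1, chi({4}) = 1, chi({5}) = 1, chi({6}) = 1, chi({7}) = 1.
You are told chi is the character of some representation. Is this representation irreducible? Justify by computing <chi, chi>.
Irreducible: <chi, chi> = 1.

Derivation: <chi, chi> = (1/|G|) sum_C |C| * |chi(C)|^2 = (1/8)[1*|1|^2 + 1*|1|^2 + 1*|1|^2 + 1*|1|^2 + 1*|1|^2 + 1*|1|^2 + 1*|1|^2 + 1*|1|^2]
  = (1/8)[(1) + (1) + (1) + (1) + (1) + (1) + (1) + (1)] = 8/8 = 1.
(Exp terms are combined using exp(i*s)*conj(exp(i*t)) = exp(i*(s-t)), and sums of them are collapsed using the identity that for every m > 1 the m distinct m-th roots of unity sum to 0, e.g. 1 + exp(2*I*pi/3) + exp(-2*I*pi/3) = 0.)
A character is irreducible iff <chi, chi> = 1, so this representation is irreducible.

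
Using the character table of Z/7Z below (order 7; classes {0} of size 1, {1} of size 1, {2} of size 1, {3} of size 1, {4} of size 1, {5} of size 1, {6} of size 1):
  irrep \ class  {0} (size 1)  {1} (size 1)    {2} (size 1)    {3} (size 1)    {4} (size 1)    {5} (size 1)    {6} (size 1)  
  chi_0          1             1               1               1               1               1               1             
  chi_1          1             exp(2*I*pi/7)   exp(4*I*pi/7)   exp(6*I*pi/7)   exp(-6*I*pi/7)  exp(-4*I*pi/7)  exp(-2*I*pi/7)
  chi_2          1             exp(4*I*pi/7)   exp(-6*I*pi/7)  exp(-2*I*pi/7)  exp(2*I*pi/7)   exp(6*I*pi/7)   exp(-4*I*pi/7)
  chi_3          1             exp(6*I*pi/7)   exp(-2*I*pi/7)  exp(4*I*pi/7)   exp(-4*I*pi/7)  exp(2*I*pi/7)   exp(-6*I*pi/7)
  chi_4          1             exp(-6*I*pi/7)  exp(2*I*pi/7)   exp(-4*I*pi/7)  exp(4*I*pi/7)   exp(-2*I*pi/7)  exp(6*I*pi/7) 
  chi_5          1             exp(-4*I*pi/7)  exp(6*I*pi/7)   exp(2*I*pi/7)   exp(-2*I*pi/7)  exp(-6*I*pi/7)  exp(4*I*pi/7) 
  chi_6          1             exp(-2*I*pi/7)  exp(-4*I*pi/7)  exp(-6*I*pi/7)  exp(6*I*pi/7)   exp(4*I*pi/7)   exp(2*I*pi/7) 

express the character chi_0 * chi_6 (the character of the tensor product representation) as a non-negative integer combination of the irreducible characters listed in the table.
chi_0 tensor chi_6 = chi_6 (all other irreducibles have multiplicity 0).

Working: The character of a tensor product is the pointwise product (chi_0 * chi_6)(C) = chi_0(C) * chi_6(C):
  {0}: (1)*(1), {1}: (1)*(exp(-2*I*pi/7)), {2}: (1)*(exp(-4*I*pi/7)), {3}: (1)*(exp(-6*I*pi/7)), {4}: (1)*(exp(6*I*pi/7)), {5}: (1)*(exp(4*I*pi/7)), {6}: (1)*(exp(2*I*pi/7))
so (chi_0 * chi_6) takes values
  {0} -> 1, {1} -> exp(-2*I*pi/7), {2} -> exp(-4*I*pi/7), {3} -> exp(-6*I*pi/7), {4} -> exp(6*I*pi/7), {5} -> exp(4*I*pi/7), {6} -> exp(2*I*pi/7).
Now take the inner product of this character with each irreducible chi from the table, <chi_0*chi_6, chi> = (1/7) sum_C |C| (chi_0*chi_6)(C) conj(chi(C)):
  <chi_0*chi_6, chi_0> = (1/7)[1*(1)*conj(1) + 1*(exp(-2*I*pi/7))*conj(1) + 1*(exp(-4*I*pi/7))*conj(1) + 1*(exp(-6*I*pi/7))*conj(1) + 1*(exp(6*I*pi/7))*conj(1) + 1*(exp(4*I*pi/7))*conj(1) + 1*(exp(2*I*pi/7))*conj(1)]
      = (1/7)[(1) + (exp(-2*I*pi/7)) + (exp(-4*I*pi/7)) + (exp(-6*I*pi/7)) + (exp(6*I*pi/7)) + (exp(4*I*pi/7)) + (exp(2*I*pi/7))] = 0/7 = 0
  <chi_0*chi_6, chi_1> = (1/7)[1*(1)*conj(1) + 1*(exp(-2*I*pi/7))*conj(exp(2*I*pi/7)) + 1*(exp(-4*I*pi/7))*conj(exp(4*I*pi/7)) + 1*(exp(-6*I*pi/7))*conj(exp(6*I*pi/7)) + 1*(exp(6*I*pi/7))*conj(exp(-6*I*pi/7)) + 1*(exp(4*I*pi/7))*conj(exp(-4*I*pi/7)) + 1*(exp(2*I*pi/7))*conj(exp(-2*I*pi/7))]
      = (1/7)[(1) + (exp(-4*I*pi/7)) + (exp(6*I*pi/7)) + (exp(2*I*pi/7)) + (exp(-2*I*pi/7)) + (exp(-6*I*pi/7)) + (exp(4*I*pi/7))] = 0/7 = 0
  <chi_0*chi_6, chi_2> = (1/7)[1*(1)*conj(1) + 1*(exp(-2*I*pi/7))*conj(exp(4*I*pi/7)) + 1*(exp(-4*I*pi/7))*conj(exp(-6*I*pi/7)) + 1*(exp(-6*I*pi/7))*conj(exp(-2*I*pi/7)) + 1*(exp(6*I*pi/7))*conj(exp(2*I*pi/7)) + 1*(exp(4*I*pi/7))*conj(exp(6*I*pi/7)) + 1*(exp(2*I*pi/7))*conj(exp(-4*I*pi/7))]
      = (1/7)[(1) + (exp(-6*I*pi/7)) + (exp(2*I*pi/7)) + (exp(-4*I*pi/7)) + (exp(4*I*pi/7)) + (exp(-2*I*pi/7)) + (exp(6*I*pi/7))] = 0/7 = 0
  <chi_0*chi_6, chi_3> = (1/7)[1*(1)*conj(1) + 1*(exp(-2*I*pi/7))*conj(exp(6*I*pi/7)) + 1*(exp(-4*I*pi/7))*conj(exp(-2*I*pi/7)) + 1*(exp(-6*I*pi/7))*conj(exp(4*I*pi/7)) + 1*(exp(6*I*pi/7))*conj(exp(-4*I*pi/7)) + 1*(exp(4*I*pi/7))*conj(exp(2*I*pi/7)) + 1*(exp(2*I*pi/7))*conj(exp(-6*I*pi/7))]
      = (1/7)[(1) + (exp(6*I*pi/7)) + (exp(-2*I*pi/7)) + (exp(4*I*pi/7)) + (exp(-4*I*pi/7)) + (exp(2*I*pi/7)) + (exp(-6*I*pi/7))] = 0/7 = 0
  <chi_0*chi_6, chi_4> = (1/7)[1*(1)*conj(1) + 1*(exp(-2*I*pi/7))*conj(exp(-6*I*pi/7)) + 1*(exp(-4*I*pi/7))*conj(exp(2*I*pi/7)) + 1*(exp(-6*I*pi/7))*conj(exp(-4*I*pi/7)) + 1*(exp(6*I*pi/7))*conj(exp(4*I*pi/7)) + 1*(exp(4*I*pi/7))*conj(exp(-2*I*pi/7)) + 1*(exp(2*I*pi/7))*conj(exp(6*I*pi/7))]
      = (1/7)[(1) + (exp(4*I*pi/7)) + (exp(-6*I*pi/7)) + (exp(-2*I*pi/7)) + (exp(2*I*pi/7)) + (exp(6*I*pi/7)) + (exp(-4*I*pi/7))] = 0/7 = 0
  <chi_0*chi_6, chi_5> = (1/7)[1*(1)*conj(1) + 1*(exp(-2*I*pi/7))*conj(exp(-4*I*pi/7)) + 1*(exp(-4*I*pi/7))*conj(exp(6*I*pi/7)) + 1*(exp(-6*I*pi/7))*conj(exp(2*I*pi/7)) + 1*(exp(6*I*pi/7))*conj(exp(-2*I*pi/7)) + 1*(exp(4*I*pi/7))*conj(exp(-6*I*pi/7)) + 1*(exp(2*I*pi/7))*conj(exp(4*I*pi/7))]
      = (1/7)[(1) + (exp(2*I*pi/7)) + (exp(4*I*pi/7)) + (exp(6*I*pi/7)) + (exp(-6*I*pi/7)) + (exp(-4*I*pi/7)) + (exp(-2*I*pi/7))] = 0/7 = 0
  <chi_0*chi_6, chi_6> = (1/7)[1*(1)*conj(1) + 1*(exp(-2*I*pi/7))*conj(exp(-2*I*pi/7)) + 1*(exp(-4*I*pi/7))*conj(exp(-4*I*pi/7)) + 1*(exp(-6*I*pi/7))*conj(exp(-6*I*pi/7)) + 1*(exp(6*I*pi/7))*conj(exp(6*I*pi/7)) + 1*(exp(4*I*pi/7))*conj(exp(4*I*pi/7)) + 1*(exp(2*I*pi/7))*conj(exp(2*I*pi/7))]
      = (1/7)[(1) + (1) + (1) + (1) + (1) + (1) + (1)] = 7/7 = 1
(Exp terms are combined using exp(i*s)*conj(exp(i*t)) = exp(i*(s-t)), and sums of them are collapsed using the identity that for every m > 1 the m distinct m-th roots of unity sum to 0, e.g. 1 + exp(2*I*pi/3) + exp(-2*I*pi/3) = 0.)
Hence the multiplicities are chi_6: 1. Dimension check: dim(chi_0)*dim(chi_6) = 1*1 = 1 and sum (mult * dim) = 1*1 = 1.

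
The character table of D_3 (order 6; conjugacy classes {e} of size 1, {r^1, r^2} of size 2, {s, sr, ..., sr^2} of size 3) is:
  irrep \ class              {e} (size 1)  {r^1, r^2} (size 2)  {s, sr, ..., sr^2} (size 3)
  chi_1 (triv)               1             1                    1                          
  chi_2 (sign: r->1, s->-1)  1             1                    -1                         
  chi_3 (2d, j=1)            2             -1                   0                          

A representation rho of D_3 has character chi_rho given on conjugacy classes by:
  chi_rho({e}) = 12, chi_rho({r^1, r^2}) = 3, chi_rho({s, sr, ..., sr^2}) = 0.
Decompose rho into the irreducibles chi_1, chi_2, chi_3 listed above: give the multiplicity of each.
Multiplicities: chi_1: 3, chi_2: 3, chi_3: 3.

Reasoning: Use <chi_rho, chi> = (1/|G|) sum_C |C| * chi_rho(C) * conj(chi(C)) with |G| = 6 for each irreducible chi in the table:
  <chi_rho, chi_1> = (1/6)[1*(12)*conj(1) + 2*(3)*conj(1) + 3*(0)*conj(1)]
      = (1/6)[(12) + (6) + (0)] = 18/6 = 3
  <chi_rho, chi_2> = (1/6)[1*(12)*conj(1) + 2*(3)*conj(1) + 3*(0)*conj(-1)]
      = (1/6)[(12) + (6) + (0)] = 18/6 = 3
  <chi_rho, chi_3> = (1/6)[1*(12)*conj(2) + 2*(3)*conj(-1) + 3*(0)*conj(0)]
      = (1/6)[(24) + (-6) + (0)] = 18/6 = 3
Dimension check: dim(rho) = sum (mult * dim) = 3*1 + 3*1 + 3*2 = 12 = chi_rho(e) = 12.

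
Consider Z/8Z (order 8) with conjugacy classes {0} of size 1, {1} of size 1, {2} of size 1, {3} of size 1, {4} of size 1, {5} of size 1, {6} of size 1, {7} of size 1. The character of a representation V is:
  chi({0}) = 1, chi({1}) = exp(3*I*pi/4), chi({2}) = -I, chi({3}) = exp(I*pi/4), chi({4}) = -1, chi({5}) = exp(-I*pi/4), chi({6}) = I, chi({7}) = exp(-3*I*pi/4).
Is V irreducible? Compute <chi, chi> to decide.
Irreducible: <chi, chi> = 1.

Why: <chi, chi> = (1/|G|) sum_C |C| * |chi(C)|^2 = (1/8)[1*|1|^2 + 1*|exp(3*I*pi/4)|^2 + 1*|-I|^2 + 1*|exp(I*pi/4)|^2 + 1*|-1|^2 + 1*|exp(-I*pi/4)|^2 + 1*|I|^2 + 1*|exp(-3*I*pi/4)|^2]
  = (1/8)[(1) + (1) + (1) + (1) + (1) + (1) + (1) + (1)] = 8/8 = 1.
(Exp terms are combined using exp(i*s)*conj(exp(i*t)) = exp(i*(s-t)), and sums of them are collapsed using the identity that for every m > 1 the m distinct m-th roots of unity sum to 0, e.g. 1 + exp(2*I*pi/3) + exp(-2*I*pi/3) = 0.)
A character is irreducible iff <chi, chi> = 1, so this representation is irreducible.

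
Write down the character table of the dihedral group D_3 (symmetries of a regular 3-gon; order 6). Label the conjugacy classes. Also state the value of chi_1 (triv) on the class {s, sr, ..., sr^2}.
Conjugacy classes: {e} of size 1, {r^1, r^2} of size 2, {s, sr, ..., sr^2} of size 3.
Character table:
  irrep \ class              {e} (size 1)  {r^1, r^2} (size 2)  {s, sr, ..., sr^2} (size 3)
  chi_1 (triv)               1             1                    1                          
  chi_2 (sign: r->1, s->-1)  1             1                    -1                         
  chi_3 (2d, j=1)            2             -1                   0                          

Spot check: chi_1 (triv) on {s, sr, ..., sr^2} = 1.

Explanation: D_3 has order 2*3 = 6 with 3 conjugacy classes, hence 3 irreducibles. Sum of squared dims 1 + 1 + 4 = 6 = |G|. Linear characters come from the abelianisation; the 2-dimensional irreps have character r^k -> 2*cos(2*pi*j*k/3), reflections -> 0.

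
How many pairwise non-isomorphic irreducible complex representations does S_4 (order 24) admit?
5

Explanation: The number of irreducible complex representations of a finite group equals its number of conjugacy classes. Conjugacy classes in S_4 correspond to cycle types, i.e. partitions of 4; there are p(4) = 5 of them, so S_4 (order 24) has exactly 5 irreducible complex representations.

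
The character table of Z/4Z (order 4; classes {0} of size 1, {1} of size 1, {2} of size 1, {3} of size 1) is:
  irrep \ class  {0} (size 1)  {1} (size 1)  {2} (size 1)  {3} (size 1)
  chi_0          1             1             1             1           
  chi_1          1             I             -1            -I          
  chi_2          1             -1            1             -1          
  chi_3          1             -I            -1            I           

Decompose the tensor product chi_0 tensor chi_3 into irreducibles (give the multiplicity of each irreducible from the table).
chi_0 tensor chi_3 = chi_3 (all other irreducibles have multiplicity 0).

Derivation: The character of a tensor product is the pointwise product (chi_0 * chi_3)(C) = chi_0(C) * chi_3(C):
  {0}: (1)*(1), {1}: (1)*(-I), {2}: (1)*(-1), {3}: (1)*(I)
so (chi_0 * chi_3) takes values
  {0} -> 1, {1} -> -I, {2} -> -1, {3} -> I.
Now take the inner product of this character with each irreducible chi from the table, <chi_0*chi_3, chi> = (1/4) sum_C |C| (chi_0*chi_3)(C) conj(chi(C)):
  <chi_0*chi_3, chi_0> = (1/4)[1*(1)*conj(1) + 1*(-I)*conj(1) + 1*(-1)*conj(1) + 1*(I)*conj(1)]
      = (1/4)[(1) + (-I) + (-1) + (I)] = 0/4 = 0
  <chi_0*chi_3, chi_1> = (1/4)[1*(1)*conj(1) + 1*(-I)*conj(I) + 1*(-1)*conj(-1) + 1*(I)*conj(-I)]
      = (1/4)[(1) + (-1) + (1) + (-1)] = 0/4 = 0
  <chi_0*chi_3, chi_2> = (1/4)[1*(1)*conj(1) + 1*(-I)*conj(-1) + 1*(-1)*conj(1) + 1*(I)*conj(-1)]
      = (1/4)[(1) + (I) + (-1) + (-I)] = 0/4 = 0
  <chi_0*chi_3, chi_3> = (1/4)[1*(1)*conj(1) + 1*(-I)*conj(-I) + 1*(-1)*conj(-1) + 1*(I)*conj(I)]
      = (1/4)[(1) + (1) + (1) + (1)] = 4/4 = 1
(Exp terms are combined using exp(i*s)*conj(exp(i*t)) = exp(i*(s-t)), and sums of them are collapsed using the identity that for every m > 1 the m distinct m-th roots of unity sum to 0, e.g. 1 + exp(2*I*pi/3) + exp(-2*I*pi/3) = 0.)
Hence the multiplicities are chi_3: 1. Dimension check: dim(chi_0)*dim(chi_3) = 1*1 = 1 and sum (mult * dim) = 1*1 = 1.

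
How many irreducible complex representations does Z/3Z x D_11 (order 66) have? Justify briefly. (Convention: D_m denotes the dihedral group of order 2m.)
21

The number of irreducible complex representations of a finite group equals its number of conjugacy classes. For a direct product, #classes(G x H) = #classes(G) * #classes(H). Z/3Z has 3 classes (abelian), D_11 has 7 classes, so 3 * 7 = 21, so Z/3Z x D_11 (order 66) has exactly 21 irreducible complex representations.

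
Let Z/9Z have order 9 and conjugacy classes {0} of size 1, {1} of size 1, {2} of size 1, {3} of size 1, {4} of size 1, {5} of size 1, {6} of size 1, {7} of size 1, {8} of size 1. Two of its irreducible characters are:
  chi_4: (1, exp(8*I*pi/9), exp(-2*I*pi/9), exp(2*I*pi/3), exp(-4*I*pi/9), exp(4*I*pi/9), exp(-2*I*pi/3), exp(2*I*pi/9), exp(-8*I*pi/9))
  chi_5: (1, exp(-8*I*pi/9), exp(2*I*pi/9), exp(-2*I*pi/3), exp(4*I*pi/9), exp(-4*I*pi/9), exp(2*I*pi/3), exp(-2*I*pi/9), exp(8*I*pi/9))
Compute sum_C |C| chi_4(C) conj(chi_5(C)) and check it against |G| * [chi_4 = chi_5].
Sum = 0; so <chi_4, chi_5> = 0 (distinct irreducibles are orthogonal).

Argument: Compute term by term over conjugacy classes (|C| * chi_4(C) * conj(chi_5(C))):
  1*(1)*conj(1) + 1*(exp(8*I*pi/9))*conj(exp(-8*I*pi/9)) + 1*(exp(-2*I*pi/9))*conj(exp(2*I*pi/9)) + 1*(exp(2*I*pi/3))*conj(exp(-2*I*pi/3)) + 1*(exp(-4*I*pi/9))*conj(exp(4*I*pi/9)) + 1*(exp(4*I*pi/9))*conj(exp(-4*I*pi/9)) + 1*(exp(-2*I*pi/3))*conj(exp(2*I*pi/3)) + 1*(exp(2*I*pi/9))*conj(exp(-2*I*pi/9)) + 1*(exp(-8*I*pi/9))*conj(exp(8*I*pi/9))
  = (1) + (exp(-2*I*pi/9)) + (exp(-4*I*pi/9)) + (exp(-2*I*pi/3)) + (exp(-8*I*pi/9)) + (exp(8*I*pi/9)) + (exp(2*I*pi/3)) + (exp(4*I*pi/9)) + (exp(2*I*pi/9))
  = 0.
(Exp terms are combined using exp(i*s)*conj(exp(i*t)) = exp(i*(s-t)), and sums of them are collapsed using the identity that for every m > 1 the m distinct m-th roots of unity sum to 0, e.g. 1 + exp(2*I*pi/3) + exp(-2*I*pi/3) = 0.)
Dividing by |G| = 9 gives 0/9 = 0, matching the row-orthogonality relation <chi_4, chi_5> = [chi_4 = chi_5].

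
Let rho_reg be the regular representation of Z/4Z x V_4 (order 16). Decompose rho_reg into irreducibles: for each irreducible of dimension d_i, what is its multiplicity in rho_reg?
Each irreducible V_i of dimension d_i appears with multiplicity d_i, i.e. rho_reg = (direct sum over all irreducibles V_i) d_i V_i. The irreducible dimensions for Z/4Z x V_4 are 1, 1, 1, 1, 1, 1, 1, 1, 1, 1, 1, 1, 1, 1, 1, 1: 16 irreducibles of dimension 1, each with multiplicity 1. Total dimension 16*1*1 = 16 = |G|.

Explanation: General theorem: in the regular representation of a finite group G, each irreducible appears with multiplicity equal to its dimension. Check: dim(rho_reg) = sum d_i^2 = 1 + 1 + 1 + 1 + 1 + 1 + 1 + 1 + 1 + 1 + 1 + 1 + 1 + 1 + 1 + 1 = 16 = |G|.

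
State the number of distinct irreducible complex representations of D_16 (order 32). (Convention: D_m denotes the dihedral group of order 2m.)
11

Details: The number of irreducible complex representations of a finite group equals its number of conjugacy classes. D_16 has 11 conjugacy classes (n/2 + 3 for n even), so D_16 (order 32) has exactly 11 irreducible complex representations.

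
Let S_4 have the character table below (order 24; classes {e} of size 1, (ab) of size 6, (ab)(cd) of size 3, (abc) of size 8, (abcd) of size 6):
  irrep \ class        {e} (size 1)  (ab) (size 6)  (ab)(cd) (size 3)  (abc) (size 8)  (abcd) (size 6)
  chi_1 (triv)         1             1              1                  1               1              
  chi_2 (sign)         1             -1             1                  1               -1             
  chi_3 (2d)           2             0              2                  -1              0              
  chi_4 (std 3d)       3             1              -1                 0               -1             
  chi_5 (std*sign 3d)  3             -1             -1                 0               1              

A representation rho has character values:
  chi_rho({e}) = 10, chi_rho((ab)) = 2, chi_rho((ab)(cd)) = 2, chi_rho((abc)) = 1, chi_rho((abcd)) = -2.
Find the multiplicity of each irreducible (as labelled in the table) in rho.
Multiplicities: chi_1: 1, chi_2: 1, chi_3: 1, chi_4: 2, chi_5: 0.

Details: Use <chi_rho, chi> = (1/|G|) sum_C |C| * chi_rho(C) * conj(chi(C)) with |G| = 24 for each irreducible chi in the table:
  <chi_rho, chi_1> = (1/24)[1*(10)*conj(1) + 6*(2)*conj(1) + 3*(2)*conj(1) + 8*(1)*conj(1) + 6*(-2)*conj(1)]
      = (1/24)[(10) + (12) + (6) + (8) + (-12)] = 24/24 = 1
  <chi_rho, chi_2> = (1/24)[1*(10)*conj(1) + 6*(2)*conj(-1) + 3*(2)*conj(1) + 8*(1)*conj(1) + 6*(-2)*conj(-1)]
      = (1/24)[(10) + (-12) + (6) + (8) + (12)] = 24/24 = 1
  <chi_rho, chi_3> = (1/24)[1*(10)*conj(2) + 6*(2)*conj(0) + 3*(2)*conj(2) + 8*(1)*conj(-1) + 6*(-2)*conj(0)]
      = (1/24)[(20) + (0) + (12) + (-8) + (0)] = 24/24 = 1
  <chi_rho, chi_4> = (1/24)[1*(10)*conj(3) + 6*(2)*conj(1) + 3*(2)*conj(-1) + 8*(1)*conj(0) + 6*(-2)*conj(-1)]
      = (1/24)[(30) + (12) + (-6) + (0) + (12)] = 48/24 = 2
  <chi_rho, chi_5> = (1/24)[1*(10)*conj(3) + 6*(2)*conj(-1) + 3*(2)*conj(-1) + 8*(1)*conj(0) + 6*(-2)*conj(1)]
      = (1/24)[(30) + (-12) + (-6) + (0) + (-12)] = 0/24 = 0
Dimension check: dim(rho) = sum (mult * dim) = 1*1 + 1*1 + 1*2 + 2*3 + 0*3 = 10 = chi_rho(e) = 10.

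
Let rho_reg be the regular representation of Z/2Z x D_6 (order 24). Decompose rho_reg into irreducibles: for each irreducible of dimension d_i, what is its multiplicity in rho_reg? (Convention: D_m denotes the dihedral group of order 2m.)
Each irreducible V_i of dimension d_i appears with multiplicity d_i, i.e. rho_reg = (direct sum over all irreducibles V_i) d_i V_i. The irreducible dimensions for Z/2Z x D_6 are 1, 1, 1, 1, 1, 1, 1, 1, 2, 2, 2, 2: 8 irreducibles of dimension 1, each with multiplicity 1; 4 irreducibles of dimension 2, each with multiplicity 2. Total dimension 8*1*1 + 4*2*2 = 24 = |G|.

Justification: General theorem: in the regular representation of a finite group G, each irreducible appears with multiplicity equal to its dimension. Check: dim(rho_reg) = sum d_i^2 = 1 + 1 + 1 + 1 + 1 + 1 + 1 + 1 + 4 + 4 + 4 + 4 = 24 = |G|.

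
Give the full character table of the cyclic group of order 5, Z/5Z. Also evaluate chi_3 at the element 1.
Character table of Z/5Z (irreps indexed chi_0,...,chi_4 with chi_k(m) = zeta_5^(k*m), zeta_5 = exp(2*pi*i/5)):
  irrep \ class  {0} (size 1)  {1} (size 1)    {2} (size 1)    {3} (size 1)    {4} (size 1)  
  chi_0          1             1               1               1               1             
  chi_1          1             exp(2*I*pi/5)   exp(4*I*pi/5)   exp(-4*I*pi/5)  exp(-2*I*pi/5)
  chi_2          1             exp(4*I*pi/5)   exp(-2*I*pi/5)  exp(2*I*pi/5)   exp(-4*I*pi/5)
  chi_3          1             exp(-4*I*pi/5)  exp(2*I*pi/5)   exp(-2*I*pi/5)  exp(4*I*pi/5) 
  chi_4          1             exp(-2*I*pi/5)  exp(-4*I*pi/5)  exp(4*I*pi/5)   exp(2*I*pi/5) 

Spot check: chi_3(1) = zeta_5^(3*1) = zeta_5^3 = exp(-4*I*pi/5).

Argument: Z/5Z is abelian, so all 5 irreducible complex representations are 1-dimensional. They are given by chi_k(m) = zeta_5^(k*m) for k = 0,...,4. Row orthogonality: sum_m chi_k(m) conj(chi_l(m)) = 5 * [k = l].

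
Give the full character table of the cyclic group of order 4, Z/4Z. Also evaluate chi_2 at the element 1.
Character table of Z/4Z (irreps indexed chi_0,...,chi_3 with chi_k(m) = zeta_4^(k*m), zeta_4 = exp(2*pi*i/4)):
  irrep \ class  {0} (size 1)  {1} (size 1)  {2} (size 1)  {3} (size 1)
  chi_0          1             1             1             1           
  chi_1          1             I             -1            -I          
  chi_2          1             -1            1             -1          
  chi_3          1             -I            -1            I           

Spot check: chi_2(1) = zeta_4^(2*1) = zeta_4^2 = -1.

Reasoning: Z/4Z is abelian, so all 4 irreducible complex representations are 1-dimensional. They are given by chi_k(m) = zeta_4^(k*m) for k = 0,...,3. Row orthogonality: sum_m chi_k(m) conj(chi_l(m)) = 4 * [k = l].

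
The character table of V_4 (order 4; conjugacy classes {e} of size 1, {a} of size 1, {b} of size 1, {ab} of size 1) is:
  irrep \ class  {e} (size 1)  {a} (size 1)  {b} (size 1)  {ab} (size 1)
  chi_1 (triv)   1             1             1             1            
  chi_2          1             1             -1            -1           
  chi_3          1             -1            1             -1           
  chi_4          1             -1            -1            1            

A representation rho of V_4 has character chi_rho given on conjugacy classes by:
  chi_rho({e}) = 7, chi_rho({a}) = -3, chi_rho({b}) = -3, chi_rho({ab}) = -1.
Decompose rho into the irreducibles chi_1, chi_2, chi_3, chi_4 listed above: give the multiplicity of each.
Multiplicities: chi_1: 0, chi_2: 2, chi_3: 2, chi_4: 3.

Use <chi_rho, chi> = (1/|G|) sum_C |C| * chi_rho(C) * conj(chi(C)) with |G| = 4 for each irreducible chi in the table:
  <chi_rho, chi_1> = (1/4)[1*(7)*conj(1) + 1*(-3)*conj(1) + 1*(-3)*conj(1) + 1*(-1)*conj(1)]
      = (1/4)[(7) + (-3) + (-3) + (-1)] = 0/4 = 0
  <chi_rho, chi_2> = (1/4)[1*(7)*conj(1) + 1*(-3)*conj(1) + 1*(-3)*conj(-1) + 1*(-1)*conj(-1)]
      = (1/4)[(7) + (-3) + (3) + (1)] = 8/4 = 2
  <chi_rho, chi_3> = (1/4)[1*(7)*conj(1) + 1*(-3)*conj(-1) + 1*(-3)*conj(1) + 1*(-1)*conj(-1)]
      = (1/4)[(7) + (3) + (-3) + (1)] = 8/4 = 2
  <chi_rho, chi_4> = (1/4)[1*(7)*conj(1) + 1*(-3)*conj(-1) + 1*(-3)*conj(-1) + 1*(-1)*conj(1)]
      = (1/4)[(7) + (3) + (3) + (-1)] = 12/4 = 3
Dimension check: dim(rho) = sum (mult * dim) = 0*1 + 2*1 + 2*1 + 3*1 = 7 = chi_rho(e) = 7.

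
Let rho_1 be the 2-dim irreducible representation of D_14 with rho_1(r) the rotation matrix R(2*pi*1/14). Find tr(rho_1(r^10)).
chi_{rho_1}(r^10) = 2*cos(2*pi*1*10/14) = -2*cos(3*pi/7)

Derivation: rho_1(r^10) is rotation by angle 2*pi*1*10/14, whose trace is 2*cos(2*pi*1*10/14) = -2*cos(3*pi/7).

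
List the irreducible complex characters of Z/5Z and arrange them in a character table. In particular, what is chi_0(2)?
Character table of Z/5Z (irreps indexed chi_0,...,chi_4 with chi_k(m) = zeta_5^(k*m), zeta_5 = exp(2*pi*i/5)):
  irrep \ class  {0} (size 1)  {1} (size 1)    {2} (size 1)    {3} (size 1)    {4} (size 1)  
  chi_0          1             1               1               1               1             
  chi_1          1             exp(2*I*pi/5)   exp(4*I*pi/5)   exp(-4*I*pi/5)  exp(-2*I*pi/5)
  chi_2          1             exp(4*I*pi/5)   exp(-2*I*pi/5)  exp(2*I*pi/5)   exp(-4*I*pi/5)
  chi_3          1             exp(-4*I*pi/5)  exp(2*I*pi/5)   exp(-2*I*pi/5)  exp(4*I*pi/5) 
  chi_4          1             exp(-2*I*pi/5)  exp(-4*I*pi/5)  exp(4*I*pi/5)   exp(2*I*pi/5) 

Spot check: chi_0(2) = zeta_5^(0*2) = zeta_5^0 = 1.

Solution. Z/5Z is abelian, so all 5 irreducible complex representations are 1-dimensional. They are given by chi_k(m) = zeta_5^(k*m) for k = 0,...,4. Row orthogonality: sum_m chi_k(m) conj(chi_l(m)) = 5 * [k = l].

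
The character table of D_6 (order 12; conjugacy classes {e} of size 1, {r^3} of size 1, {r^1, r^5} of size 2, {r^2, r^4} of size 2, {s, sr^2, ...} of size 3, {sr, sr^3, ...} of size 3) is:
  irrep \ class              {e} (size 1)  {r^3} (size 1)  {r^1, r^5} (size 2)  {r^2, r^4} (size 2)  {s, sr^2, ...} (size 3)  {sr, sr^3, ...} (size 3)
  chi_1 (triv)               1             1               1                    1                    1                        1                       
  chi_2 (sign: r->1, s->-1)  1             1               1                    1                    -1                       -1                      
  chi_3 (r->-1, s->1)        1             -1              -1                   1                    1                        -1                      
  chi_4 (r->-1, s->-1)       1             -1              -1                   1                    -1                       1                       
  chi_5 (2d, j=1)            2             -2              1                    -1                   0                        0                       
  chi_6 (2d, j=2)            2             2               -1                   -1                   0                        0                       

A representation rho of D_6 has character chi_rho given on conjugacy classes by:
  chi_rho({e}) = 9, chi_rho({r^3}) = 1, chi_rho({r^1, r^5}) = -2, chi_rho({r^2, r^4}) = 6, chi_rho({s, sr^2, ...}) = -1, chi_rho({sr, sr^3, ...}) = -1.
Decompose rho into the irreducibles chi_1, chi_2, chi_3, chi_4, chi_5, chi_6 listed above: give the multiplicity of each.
Multiplicities: chi_1: 1, chi_2: 2, chi_3: 2, chi_4: 2, chi_5: 0, chi_6: 1.

Proof sketch: Use <chi_rho, chi> = (1/|G|) sum_C |C| * chi_rho(C) * conj(chi(C)) with |G| = 12 for each irreducible chi in the table:
  <chi_rho, chi_1> = (1/12)[1*(9)*conj(1) + 1*(1)*conj(1) + 2*(-2)*conj(1) + 2*(6)*conj(1) + 3*(-1)*conj(1) + 3*(-1)*conj(1)]
      = (1/12)[(9) + (1) + (-4) + (12) + (-3) + (-3)] = 12/12 = 1
  <chi_rho, chi_2> = (1/12)[1*(9)*conj(1) + 1*(1)*conj(1) + 2*(-2)*conj(1) + 2*(6)*conj(1) + 3*(-1)*conj(-1) + 3*(-1)*conj(-1)]
      = (1/12)[(9) + (1) + (-4) + (12) + (3) + (3)] = 24/12 = 2
  <chi_rho, chi_3> = (1/12)[1*(9)*conj(1) + 1*(1)*conj(-1) + 2*(-2)*conj(-1) + 2*(6)*conj(1) + 3*(-1)*conj(1) + 3*(-1)*conj(-1)]
      = (1/12)[(9) + (-1) + (4) + (12) + (-3) + (3)] = 24/12 = 2
  <chi_rho, chi_4> = (1/12)[1*(9)*conj(1) + 1*(1)*conj(-1) + 2*(-2)*conj(-1) + 2*(6)*conj(1) + 3*(-1)*conj(-1) + 3*(-1)*conj(1)]
      = (1/12)[(9) + (-1) + (4) + (12) + (3) + (-3)] = 24/12 = 2
  <chi_rho, chi_5> = (1/12)[1*(9)*conj(2) + 1*(1)*conj(-2) + 2*(-2)*conj(1) + 2*(6)*conj(-1) + 3*(-1)*conj(0) + 3*(-1)*conj(0)]
      = (1/12)[(18) + (-2) + (-4) + (-12) + (0) + (0)] = 0/12 = 0
  <chi_rho, chi_6> = (1/12)[1*(9)*conj(2) + 1*(1)*conj(2) + 2*(-2)*conj(-1) + 2*(6)*conj(-1) + 3*(-1)*conj(0) + 3*(-1)*conj(0)]
      = (1/12)[(18) + (2) + (4) + (-12) + (0) + (0)] = 12/12 = 1
Dimension check: dim(rho) = sum (mult * dim) = 1*1 + 2*1 + 2*1 + 2*1 + 0*2 + 1*2 = 9 = chi_rho(e) = 9.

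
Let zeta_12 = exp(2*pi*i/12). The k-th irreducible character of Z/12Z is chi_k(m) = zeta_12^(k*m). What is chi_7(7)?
chi_7(7) = zeta_12^49 = exp(I*pi/6)

Details: chi_7(7) = zeta_12^(7*7) = zeta_12^49. Since zeta_12^12 = 1, this equals zeta_12^1 = exp(2*pi*i*1/12) = exp(I*pi/6).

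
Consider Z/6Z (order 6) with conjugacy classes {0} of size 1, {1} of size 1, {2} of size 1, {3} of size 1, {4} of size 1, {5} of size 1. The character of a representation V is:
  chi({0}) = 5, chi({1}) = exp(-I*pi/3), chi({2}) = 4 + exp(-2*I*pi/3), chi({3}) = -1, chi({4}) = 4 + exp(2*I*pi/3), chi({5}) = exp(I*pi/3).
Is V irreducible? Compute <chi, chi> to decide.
Not irreducible (reducible): <chi, chi> = 9 > 1.

Explanation: <chi, chi> = (1/|G|) sum_C |C| * |chi(C)|^2 = (1/6)[1*|5|^2 + 1*|exp(-I*pi/3)|^2 + 1*|4 + exp(-2*I*pi/3)|^2 + 1*|-1|^2 + 1*|4 + exp(2*I*pi/3)|^2 + 1*|exp(I*pi/3)|^2]
  = (1/6)[(25) + (1) + (13) + (1) + (13) + (1)] = 54/6 = 9.
(Exp terms are combined using exp(i*s)*conj(exp(i*t)) = exp(i*(s-t)), and sums of them are collapsed using the identity that for every m > 1 the m distinct m-th roots of unity sum to 0, e.g. 1 + exp(2*I*pi/3) + exp(-2*I*pi/3) = 0.)
A character is irreducible iff <chi, chi> = 1, so this representation is reducible.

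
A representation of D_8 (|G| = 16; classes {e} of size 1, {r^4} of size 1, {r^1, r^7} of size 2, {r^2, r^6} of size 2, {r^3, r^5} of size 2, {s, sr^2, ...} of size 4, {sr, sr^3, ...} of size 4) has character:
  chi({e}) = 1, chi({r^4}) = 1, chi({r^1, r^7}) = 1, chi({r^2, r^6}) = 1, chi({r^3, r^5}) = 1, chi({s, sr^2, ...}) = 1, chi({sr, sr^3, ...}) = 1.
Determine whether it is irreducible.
Irreducible: <chi, chi> = 1.

Explanation: <chi, chi> = (1/|G|) sum_C |C| * |chi(C)|^2 = (1/16)[1*|1|^2 + 1*|1|^2 + 2*|1|^2 + 2*|1|^2 + 2*|1|^2 + 4*|1|^2 + 4*|1|^2]
  = (1/16)[(1) + (1) + (2) + (2) + (2) + (4) + (4)] = 16/16 = 1.
A character is irreducible iff <chi, chi> = 1, so this representation is irreducible.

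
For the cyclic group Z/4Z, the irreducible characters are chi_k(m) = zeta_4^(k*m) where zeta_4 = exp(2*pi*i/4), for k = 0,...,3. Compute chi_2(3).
chi_2(3) = zeta_4^6 = -1

Reasoning: chi_2(3) = zeta_4^(2*3) = zeta_4^6. Since zeta_4^4 = 1, this equals zeta_4^2 = exp(2*pi*i*2/4) = -1.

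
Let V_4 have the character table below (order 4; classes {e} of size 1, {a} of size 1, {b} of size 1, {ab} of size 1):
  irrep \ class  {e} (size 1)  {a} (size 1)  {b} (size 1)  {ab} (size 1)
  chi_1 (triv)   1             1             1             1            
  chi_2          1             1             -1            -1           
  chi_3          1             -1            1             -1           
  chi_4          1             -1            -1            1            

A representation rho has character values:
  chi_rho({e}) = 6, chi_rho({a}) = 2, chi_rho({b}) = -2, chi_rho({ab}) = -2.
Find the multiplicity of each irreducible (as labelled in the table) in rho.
Multiplicities: chi_1: 1, chi_2: 3, chi_3: 1, chi_4: 1.

Use <chi_rho, chi> = (1/|G|) sum_C |C| * chi_rho(C) * conj(chi(C)) with |G| = 4 for each irreducible chi in the table:
  <chi_rho, chi_1> = (1/4)[1*(6)*conj(1) + 1*(2)*conj(1) + 1*(-2)*conj(1) + 1*(-2)*conj(1)]
      = (1/4)[(6) + (2) + (-2) + (-2)] = 4/4 = 1
  <chi_rho, chi_2> = (1/4)[1*(6)*conj(1) + 1*(2)*conj(1) + 1*(-2)*conj(-1) + 1*(-2)*conj(-1)]
      = (1/4)[(6) + (2) + (2) + (2)] = 12/4 = 3
  <chi_rho, chi_3> = (1/4)[1*(6)*conj(1) + 1*(2)*conj(-1) + 1*(-2)*conj(1) + 1*(-2)*conj(-1)]
      = (1/4)[(6) + (-2) + (-2) + (2)] = 4/4 = 1
  <chi_rho, chi_4> = (1/4)[1*(6)*conj(1) + 1*(2)*conj(-1) + 1*(-2)*conj(-1) + 1*(-2)*conj(1)]
      = (1/4)[(6) + (-2) + (2) + (-2)] = 4/4 = 1
Dimension check: dim(rho) = sum (mult * dim) = 1*1 + 3*1 + 1*1 + 1*1 = 6 = chi_rho(e) = 6.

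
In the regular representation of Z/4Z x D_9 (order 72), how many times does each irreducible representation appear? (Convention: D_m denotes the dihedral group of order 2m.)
Each irreducible V_i of dimension d_i appears with multiplicity d_i, i.e. rho_reg = (direct sum over all irreducibles V_i) d_i V_i. The irreducible dimensions for Z/4Z x D_9 are 1, 1, 1, 1, 1, 1, 1, 1, 2, 2, 2, 2, 2, 2, 2, 2, 2, 2, 2, 2, 2, 2, 2, 2: 8 irreducibles of dimension 1, each with multiplicity 1; 16 irreducibles of dimension 2, each with multiplicity 2. Total dimension 8*1*1 + 16*2*2 = 72 = |G|.

Derivation: General theorem: in the regular representation of a finite group G, each irreducible appears with multiplicity equal to its dimension. Check: dim(rho_reg) = sum d_i^2 = 1 + 1 + 1 + 1 + 1 + 1 + 1 + 1 + 4 + 4 + 4 + 4 + 4 + 4 + 4 + 4 + 4 + 4 + 4 + 4 + 4 + 4 + 4 + 4 = 72 = |G|.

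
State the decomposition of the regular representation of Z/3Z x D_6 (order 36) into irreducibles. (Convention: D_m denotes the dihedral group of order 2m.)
Each irreducible V_i of dimension d_i appears with multiplicity d_i, i.e. rho_reg = (direct sum over all irreducibles V_i) d_i V_i. The irreducible dimensions for Z/3Z x D_6 are 1, 1, 1, 1, 1, 1, 1, 1, 1, 1, 1, 1, 2, 2, 2, 2, 2, 2: 12 irreducibles of dimension 1, each with multiplicity 1; 6 irreducibles of dimension 2, each with multiplicity 2. Total dimension 12*1*1 + 6*2*2 = 36 = |G|.

Argument: General theorem: in the regular representation of a finite group G, each irreducible appears with multiplicity equal to its dimension. Check: dim(rho_reg) = sum d_i^2 = 1 + 1 + 1 + 1 + 1 + 1 + 1 + 1 + 1 + 1 + 1 + 1 + 4 + 4 + 4 + 4 + 4 + 4 = 36 = |G|.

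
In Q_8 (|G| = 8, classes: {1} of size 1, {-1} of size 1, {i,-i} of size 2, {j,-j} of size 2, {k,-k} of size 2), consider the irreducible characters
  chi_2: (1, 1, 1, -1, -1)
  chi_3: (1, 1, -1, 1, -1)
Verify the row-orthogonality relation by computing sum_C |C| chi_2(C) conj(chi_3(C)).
Sum = 0; so <chi_2, chi_3> = 0 (distinct irreducibles are orthogonal).

Working: Compute term by term over conjugacy classes (|C| * chi_2(C) * conj(chi_3(C))):
  1*(1)*conj(1) + 1*(1)*conj(1) + 2*(1)*conj(-1) + 2*(-1)*conj(1) + 2*(-1)*conj(-1)
  = (1) + (1) + (-2) + (-2) + (2)
  = 0.
Dividing by |G| = 8 gives 0/8 = 0, matching the row-orthogonality relation <chi_2, chi_3> = [chi_2 = chi_3].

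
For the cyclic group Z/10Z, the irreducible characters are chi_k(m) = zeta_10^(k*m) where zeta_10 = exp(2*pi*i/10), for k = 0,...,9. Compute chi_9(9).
chi_9(9) = zeta_10^81 = exp(I*pi/5)

Justification: chi_9(9) = zeta_10^(9*9) = zeta_10^81. Since zeta_10^10 = 1, this equals zeta_10^1 = exp(2*pi*i*1/10) = exp(I*pi/5).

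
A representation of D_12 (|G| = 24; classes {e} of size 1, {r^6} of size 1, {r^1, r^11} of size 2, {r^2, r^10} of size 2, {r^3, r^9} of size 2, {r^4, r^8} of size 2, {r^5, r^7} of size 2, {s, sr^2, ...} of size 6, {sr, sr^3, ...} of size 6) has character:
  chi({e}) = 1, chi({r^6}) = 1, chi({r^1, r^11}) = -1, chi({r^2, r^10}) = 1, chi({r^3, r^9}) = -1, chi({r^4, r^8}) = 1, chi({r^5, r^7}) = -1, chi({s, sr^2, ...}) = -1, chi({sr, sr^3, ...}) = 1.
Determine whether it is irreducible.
Irreducible: <chi, chi> = 1.

Proof sketch: <chi, chi> = (1/|G|) sum_C |C| * |chi(C)|^2 = (1/24)[1*|1|^2 + 1*|1|^2 + 2*|-1|^2 + 2*|1|^2 + 2*|-1|^2 + 2*|1|^2 + 2*|-1|^2 + 6*|-1|^2 + 6*|1|^2]
  = (1/24)[(1) + (1) + (2) + (2) + (2) + (2) + (2) + (6) + (6)] = 24/24 = 1.
A character is irreducible iff <chi, chi> = 1, so this representation is irreducible.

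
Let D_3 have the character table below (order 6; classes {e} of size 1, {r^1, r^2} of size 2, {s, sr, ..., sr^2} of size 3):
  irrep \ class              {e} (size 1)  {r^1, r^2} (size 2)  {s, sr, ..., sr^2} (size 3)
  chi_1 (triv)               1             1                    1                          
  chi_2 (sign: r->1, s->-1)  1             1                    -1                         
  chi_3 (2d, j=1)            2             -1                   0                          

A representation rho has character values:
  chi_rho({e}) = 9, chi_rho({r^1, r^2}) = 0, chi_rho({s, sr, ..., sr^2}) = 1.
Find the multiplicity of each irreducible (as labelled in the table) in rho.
Multiplicities: chi_1: 2, chi_2: 1, chi_3: 3.

Explanation: Use <chi_rho, chi> = (1/|G|) sum_C |C| * chi_rho(C) * conj(chi(C)) with |G| = 6 for each irreducible chi in the table:
  <chi_rho, chi_1> = (1/6)[1*(9)*conj(1) + 2*(0)*conj(1) + 3*(1)*conj(1)]
      = (1/6)[(9) + (0) + (3)] = 12/6 = 2
  <chi_rho, chi_2> = (1/6)[1*(9)*conj(1) + 2*(0)*conj(1) + 3*(1)*conj(-1)]
      = (1/6)[(9) + (0) + (-3)] = 6/6 = 1
  <chi_rho, chi_3> = (1/6)[1*(9)*conj(2) + 2*(0)*conj(-1) + 3*(1)*conj(0)]
      = (1/6)[(18) + (0) + (0)] = 18/6 = 3
Dimension check: dim(rho) = sum (mult * dim) = 2*1 + 1*1 + 3*2 = 9 = chi_rho(e) = 9.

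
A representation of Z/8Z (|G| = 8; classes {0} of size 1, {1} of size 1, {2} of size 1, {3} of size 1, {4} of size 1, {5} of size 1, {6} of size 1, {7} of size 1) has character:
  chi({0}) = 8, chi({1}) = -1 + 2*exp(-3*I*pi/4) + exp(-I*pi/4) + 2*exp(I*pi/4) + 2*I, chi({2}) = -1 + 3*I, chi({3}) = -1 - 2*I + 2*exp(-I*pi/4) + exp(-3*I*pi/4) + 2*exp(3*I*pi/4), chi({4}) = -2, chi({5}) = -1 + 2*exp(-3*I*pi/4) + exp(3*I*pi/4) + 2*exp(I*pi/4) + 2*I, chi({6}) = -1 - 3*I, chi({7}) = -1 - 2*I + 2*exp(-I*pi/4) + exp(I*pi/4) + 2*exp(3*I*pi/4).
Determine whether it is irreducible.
Not irreducible (reducible): <chi, chi> = 14 > 1.

Justification: <chi, chi> = (1/|G|) sum_C |C| * |chi(C)|^2 = (1/8)[1*|8|^2 + 1*|-1 + 2*exp(-3*I*pi/4) + exp(-I*pi/4) + 2*exp(I*pi/4) + 2*I|^2 + 1*|-1 + 3*I|^2 + 1*|-1 - 2*I + 2*exp(-I*pi/4) + exp(-3*I*pi/4) + 2*exp(3*I*pi/4)|^2 + 1*|-2|^2 + 1*|-1 + 2*exp(-3*I*pi/4) + exp(3*I*pi/4) + 2*exp(I*pi/4) + 2*I|^2 + 1*|-1 - 3*I|^2 + 1*|-1 - 2*I + 2*exp(-I*pi/4) + exp(I*pi/4) + 2*exp(3*I*pi/4)|^2]
  = (1/8)[(64) + (6 - 4*exp(3*I*pi/4) + 2*exp(-3*I*pi/4) - exp(I*pi/4) - 7*exp(-I*pi/4)) + (10) + (6 - 7*exp(3*I*pi/4) - exp(-3*I*pi/4) + 2*exp(I*pi/4) - 4*exp(-I*pi/4)) + (4) + (6 - 7*exp(3*I*pi/4) - exp(-3*I*pi/4) + 2*exp(I*pi/4) - 4*exp(-I*pi/4)) + (10) + (6 - 4*exp(3*I*pi/4) + 2*exp(-3*I*pi/4) - exp(I*pi/4) - 7*exp(-I*pi/4))] = 112/8 = 14.
(Exp terms are combined using exp(i*s)*conj(exp(i*t)) = exp(i*(s-t)), and sums of them are collapsed using the identity that for every m > 1 the m distinct m-th roots of unity sum to 0, e.g. 1 + exp(2*I*pi/3) + exp(-2*I*pi/3) = 0.)
A character is irreducible iff <chi, chi> = 1, so this representation is reducible.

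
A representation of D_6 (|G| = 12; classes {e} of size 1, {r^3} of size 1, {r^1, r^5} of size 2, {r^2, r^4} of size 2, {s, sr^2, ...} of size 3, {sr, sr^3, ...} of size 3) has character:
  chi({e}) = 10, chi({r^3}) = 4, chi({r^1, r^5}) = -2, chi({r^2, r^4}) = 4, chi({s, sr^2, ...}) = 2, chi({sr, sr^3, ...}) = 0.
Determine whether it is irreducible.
Not irreducible (reducible): <chi, chi> = 14 > 1.

<chi, chi> = (1/|G|) sum_C |C| * |chi(C)|^2 = (1/12)[1*|10|^2 + 1*|4|^2 + 2*|-2|^2 + 2*|4|^2 + 3*|2|^2 + 3*|0|^2]
  = (1/12)[(100) + (16) + (8) + (32) + (12) + (0)] = 168/12 = 14.
A character is irreducible iff <chi, chi> = 1, so this representation is reducible.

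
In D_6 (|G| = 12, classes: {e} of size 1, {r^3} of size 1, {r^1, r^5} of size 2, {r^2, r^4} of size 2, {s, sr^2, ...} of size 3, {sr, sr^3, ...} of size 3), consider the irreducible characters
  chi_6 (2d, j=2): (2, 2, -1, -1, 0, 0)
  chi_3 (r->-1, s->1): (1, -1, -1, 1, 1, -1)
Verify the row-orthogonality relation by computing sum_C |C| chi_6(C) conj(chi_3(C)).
Sum = 0; so <chi_6, chi_3> = 0 (distinct irreducibles are orthogonal).

Argument: Compute term by term over conjugacy classes (|C| * chi_6(C) * conj(chi_3(C))):
  1*(2)*conj(1) + 1*(2)*conj(-1) + 2*(-1)*conj(-1) + 2*(-1)*conj(1) + 3*(0)*conj(1) + 3*(0)*conj(-1)
  = (2) + (-2) + (2) + (-2) + (0) + (0)
  = 0.
Dividing by |G| = 12 gives 0/12 = 0, matching the row-orthogonality relation <chi_6, chi_3> = [chi_6 = chi_3].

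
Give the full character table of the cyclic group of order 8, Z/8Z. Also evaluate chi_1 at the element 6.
Character table of Z/8Z (irreps indexed chi_0,...,chi_7 with chi_k(m) = zeta_8^(k*m), zeta_8 = exp(2*pi*i/8)):
  irrep \ class  {0} (size 1)  {1} (size 1)    {2} (size 1)  {3} (size 1)    {4} (size 1)  {5} (size 1)    {6} (size 1)  {7} (size 1)  
  chi_0          1             1               1             1               1             1               1             1             
  chi_1          1             exp(I*pi/4)     I             exp(3*I*pi/4)   -1            exp(-3*I*pi/4)  -I            exp(-I*pi/4)  
  chi_2          1             I               -1            -I              1             I               -1            -I            
  chi_3          1             exp(3*I*pi/4)   -I            exp(I*pi/4)     -1            exp(-I*pi/4)    I             exp(-3*I*pi/4)
  chi_4          1             -1              1             -1              1             -1              1             -1            
  chi_5          1             exp(-3*I*pi/4)  I             exp(-I*pi/4)    -1            exp(I*pi/4)     -I            exp(3*I*pi/4) 
  chi_6          1             -I              -1            I               1             -I              -1            I             
  chi_7          1             exp(-I*pi/4)    -I            exp(-3*I*pi/4)  -1            exp(3*I*pi/4)   I             exp(I*pi/4)   

Spot check: chi_1(6) = zeta_8^(1*6) = zeta_8^6 = -I.

Solution. Z/8Z is abelian, so all 8 irreducible complex representations are 1-dimensional. They are given by chi_k(m) = zeta_8^(k*m) for k = 0,...,7. Row orthogonality: sum_m chi_k(m) conj(chi_l(m)) = 8 * [k = l].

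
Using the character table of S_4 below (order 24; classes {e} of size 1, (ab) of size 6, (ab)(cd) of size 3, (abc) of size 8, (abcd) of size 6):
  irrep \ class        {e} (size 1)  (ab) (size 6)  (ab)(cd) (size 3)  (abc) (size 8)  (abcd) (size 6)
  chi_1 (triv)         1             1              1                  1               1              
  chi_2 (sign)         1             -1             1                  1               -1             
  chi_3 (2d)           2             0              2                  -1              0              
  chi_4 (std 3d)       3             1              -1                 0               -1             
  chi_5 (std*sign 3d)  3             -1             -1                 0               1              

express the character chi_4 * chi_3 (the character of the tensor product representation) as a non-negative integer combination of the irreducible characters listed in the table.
chi_4 tensor chi_3 = chi_4 + chi_5 (all other irreducibles have multiplicity 0).

Solution. The character of a tensor product is the pointwise product (chi_4 * chi_3)(C) = chi_4(C) * chi_3(C):
  {e}: (3)*(2), (ab): (1)*(0), (ab)(cd): (-1)*(2), (abc): (0)*(-1), (abcd): (-1)*(0)
so (chi_4 * chi_3) takes values
  {e} -> 6, (ab) -> 0, (ab)(cd) -> -2, (abc) -> 0, (abcd) -> 0.
Now take the inner product of this character with each irreducible chi from the table, <chi_4*chi_3, chi> = (1/24) sum_C |C| (chi_4*chi_3)(C) conj(chi(C)):
  <chi_4*chi_3, chi_1> = (1/24)[1*(6)*conj(1) + 6*(0)*conj(1) + 3*(-2)*conj(1) + 8*(0)*conj(1) + 6*(0)*conj(1)]
      = (1/24)[(6) + (0) + (-6) + (0) + (0)] = 0/24 = 0
  <chi_4*chi_3, chi_2> = (1/24)[1*(6)*conj(1) + 6*(0)*conj(-1) + 3*(-2)*conj(1) + 8*(0)*conj(1) + 6*(0)*conj(-1)]
      = (1/24)[(6) + (0) + (-6) + (0) + (0)] = 0/24 = 0
  <chi_4*chi_3, chi_3> = (1/24)[1*(6)*conj(2) + 6*(0)*conj(0) + 3*(-2)*conj(2) + 8*(0)*conj(-1) + 6*(0)*conj(0)]
      = (1/24)[(12) + (0) + (-12) + (0) + (0)] = 0/24 = 0
  <chi_4*chi_3, chi_4> = (1/24)[1*(6)*conj(3) + 6*(0)*conj(1) + 3*(-2)*conj(-1) + 8*(0)*conj(0) + 6*(0)*conj(-1)]
      = (1/24)[(18) + (0) + (6) + (0) + (0)] = 24/24 = 1
  <chi_4*chi_3, chi_5> = (1/24)[1*(6)*conj(3) + 6*(0)*conj(-1) + 3*(-2)*conj(-1) + 8*(0)*conj(0) + 6*(0)*conj(1)]
      = (1/24)[(18) + (0) + (6) + (0) + (0)] = 24/24 = 1
Hence the multiplicities are chi_4: 1, chi_5: 1. Dimension check: dim(chi_4)*dim(chi_3) = 3*2 = 6 and sum (mult * dim) = 1*3 + 1*3 = 6.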